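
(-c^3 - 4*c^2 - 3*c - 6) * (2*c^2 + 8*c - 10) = -2*c^5 - 16*c^4 - 28*c^3 + 4*c^2 - 18*c + 60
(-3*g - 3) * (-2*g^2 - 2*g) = 6*g^3 + 12*g^2 + 6*g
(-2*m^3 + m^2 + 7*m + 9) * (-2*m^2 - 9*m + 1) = 4*m^5 + 16*m^4 - 25*m^3 - 80*m^2 - 74*m + 9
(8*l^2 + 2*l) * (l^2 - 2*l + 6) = 8*l^4 - 14*l^3 + 44*l^2 + 12*l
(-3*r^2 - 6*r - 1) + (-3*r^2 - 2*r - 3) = -6*r^2 - 8*r - 4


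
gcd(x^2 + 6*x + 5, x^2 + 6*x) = 1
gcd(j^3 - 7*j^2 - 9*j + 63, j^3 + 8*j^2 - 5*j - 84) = j - 3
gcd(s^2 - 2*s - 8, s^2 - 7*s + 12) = s - 4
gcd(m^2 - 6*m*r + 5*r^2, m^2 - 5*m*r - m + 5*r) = -m + 5*r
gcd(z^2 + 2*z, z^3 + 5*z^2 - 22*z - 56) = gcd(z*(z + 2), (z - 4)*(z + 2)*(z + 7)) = z + 2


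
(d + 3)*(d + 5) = d^2 + 8*d + 15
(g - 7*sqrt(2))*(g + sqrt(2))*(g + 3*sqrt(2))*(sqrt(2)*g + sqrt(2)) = sqrt(2)*g^4 - 6*g^3 + sqrt(2)*g^3 - 50*sqrt(2)*g^2 - 6*g^2 - 84*g - 50*sqrt(2)*g - 84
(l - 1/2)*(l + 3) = l^2 + 5*l/2 - 3/2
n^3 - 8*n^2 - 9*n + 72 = (n - 8)*(n - 3)*(n + 3)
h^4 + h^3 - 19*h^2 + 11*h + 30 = (h - 3)*(h - 2)*(h + 1)*(h + 5)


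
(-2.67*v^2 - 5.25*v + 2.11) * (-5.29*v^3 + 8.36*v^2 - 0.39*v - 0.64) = 14.1243*v^5 + 5.4513*v^4 - 54.0106*v^3 + 21.3959*v^2 + 2.5371*v - 1.3504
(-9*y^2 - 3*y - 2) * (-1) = 9*y^2 + 3*y + 2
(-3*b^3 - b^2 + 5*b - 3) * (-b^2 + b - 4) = 3*b^5 - 2*b^4 + 6*b^3 + 12*b^2 - 23*b + 12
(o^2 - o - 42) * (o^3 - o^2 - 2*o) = o^5 - 2*o^4 - 43*o^3 + 44*o^2 + 84*o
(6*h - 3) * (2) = 12*h - 6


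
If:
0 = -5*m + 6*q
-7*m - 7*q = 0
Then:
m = 0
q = 0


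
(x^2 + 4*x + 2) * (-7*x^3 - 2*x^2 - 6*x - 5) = -7*x^5 - 30*x^4 - 28*x^3 - 33*x^2 - 32*x - 10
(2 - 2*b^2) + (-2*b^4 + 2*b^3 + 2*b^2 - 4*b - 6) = -2*b^4 + 2*b^3 - 4*b - 4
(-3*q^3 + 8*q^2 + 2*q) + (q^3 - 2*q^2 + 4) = -2*q^3 + 6*q^2 + 2*q + 4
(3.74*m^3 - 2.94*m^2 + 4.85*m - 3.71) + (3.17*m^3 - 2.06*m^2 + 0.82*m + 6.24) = 6.91*m^3 - 5.0*m^2 + 5.67*m + 2.53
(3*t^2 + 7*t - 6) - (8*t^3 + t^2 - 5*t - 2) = -8*t^3 + 2*t^2 + 12*t - 4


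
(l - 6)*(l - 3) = l^2 - 9*l + 18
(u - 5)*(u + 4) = u^2 - u - 20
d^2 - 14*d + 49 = (d - 7)^2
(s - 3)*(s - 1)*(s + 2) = s^3 - 2*s^2 - 5*s + 6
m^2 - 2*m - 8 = (m - 4)*(m + 2)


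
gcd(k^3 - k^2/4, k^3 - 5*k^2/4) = k^2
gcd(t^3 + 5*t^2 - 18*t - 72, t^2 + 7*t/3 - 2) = t + 3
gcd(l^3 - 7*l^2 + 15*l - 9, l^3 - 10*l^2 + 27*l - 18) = l^2 - 4*l + 3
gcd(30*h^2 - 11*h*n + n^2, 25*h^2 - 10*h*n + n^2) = 5*h - n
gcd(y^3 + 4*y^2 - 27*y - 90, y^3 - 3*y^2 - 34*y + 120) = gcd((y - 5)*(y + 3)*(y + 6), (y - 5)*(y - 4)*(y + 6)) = y^2 + y - 30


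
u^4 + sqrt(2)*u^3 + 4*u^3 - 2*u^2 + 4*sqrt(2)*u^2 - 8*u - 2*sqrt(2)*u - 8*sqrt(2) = (u + 4)*(u - sqrt(2))*(u + sqrt(2))^2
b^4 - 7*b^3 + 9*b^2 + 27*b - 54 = (b - 3)^3*(b + 2)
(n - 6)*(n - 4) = n^2 - 10*n + 24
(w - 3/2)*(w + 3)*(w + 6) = w^3 + 15*w^2/2 + 9*w/2 - 27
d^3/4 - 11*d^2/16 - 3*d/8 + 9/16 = (d/4 + 1/4)*(d - 3)*(d - 3/4)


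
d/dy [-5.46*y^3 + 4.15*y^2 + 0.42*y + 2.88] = -16.38*y^2 + 8.3*y + 0.42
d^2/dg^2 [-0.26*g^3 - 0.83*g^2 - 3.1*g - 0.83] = -1.56*g - 1.66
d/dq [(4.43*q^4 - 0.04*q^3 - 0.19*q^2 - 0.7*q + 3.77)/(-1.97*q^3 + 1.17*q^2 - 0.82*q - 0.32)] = (-8.7271*q^6 + 10.3662*q^5 - 11.3189*q^4 - 8.3628*q^3 + 23.2939*q^2 - 8.7002*q + 3.3154)/(3.8809*q^6 - 4.6098*q^5 + 4.5997*q^4 - 0.658*q^3 - 0.0764000000000001*q^2 + 0.5248*q + 0.1024)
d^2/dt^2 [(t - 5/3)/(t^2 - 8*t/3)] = 2*(27*t^3 - 135*t^2 + 360*t - 320)/(t^3*(27*t^3 - 216*t^2 + 576*t - 512))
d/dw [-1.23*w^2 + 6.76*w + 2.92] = 6.76 - 2.46*w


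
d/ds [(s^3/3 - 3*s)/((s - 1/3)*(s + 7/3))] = 9*(3*s^4 + 12*s^3 + 20*s^2 + 21)/(81*s^4 + 324*s^3 + 198*s^2 - 252*s + 49)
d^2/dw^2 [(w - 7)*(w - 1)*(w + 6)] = 6*w - 4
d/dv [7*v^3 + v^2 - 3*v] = 21*v^2 + 2*v - 3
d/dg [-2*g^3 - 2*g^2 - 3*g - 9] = -6*g^2 - 4*g - 3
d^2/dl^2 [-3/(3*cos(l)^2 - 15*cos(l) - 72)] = (-4*sin(l)^4 + 123*sin(l)^2 + 405*cos(l)/4 + 15*cos(3*l)/4 - 21)/(sin(l)^2 + 5*cos(l) + 23)^3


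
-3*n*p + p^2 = p*(-3*n + p)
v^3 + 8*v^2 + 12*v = v*(v + 2)*(v + 6)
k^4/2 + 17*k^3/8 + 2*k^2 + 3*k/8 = k*(k/2 + 1/2)*(k + 1/4)*(k + 3)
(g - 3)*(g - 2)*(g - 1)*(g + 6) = g^4 - 25*g^2 + 60*g - 36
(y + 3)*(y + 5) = y^2 + 8*y + 15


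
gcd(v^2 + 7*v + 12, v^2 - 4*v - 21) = v + 3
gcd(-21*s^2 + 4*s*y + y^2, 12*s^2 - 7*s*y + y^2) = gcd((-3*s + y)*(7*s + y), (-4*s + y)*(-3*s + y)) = -3*s + y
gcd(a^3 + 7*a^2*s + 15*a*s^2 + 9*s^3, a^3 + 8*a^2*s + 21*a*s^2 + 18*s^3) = a^2 + 6*a*s + 9*s^2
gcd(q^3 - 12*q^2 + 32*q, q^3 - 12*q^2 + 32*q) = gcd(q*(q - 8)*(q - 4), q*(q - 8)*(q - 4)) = q^3 - 12*q^2 + 32*q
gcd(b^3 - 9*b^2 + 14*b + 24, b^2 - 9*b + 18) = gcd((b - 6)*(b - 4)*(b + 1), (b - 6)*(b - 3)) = b - 6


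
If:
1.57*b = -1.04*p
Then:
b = -0.662420382165605*p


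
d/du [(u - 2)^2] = 2*u - 4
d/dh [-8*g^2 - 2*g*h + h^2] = -2*g + 2*h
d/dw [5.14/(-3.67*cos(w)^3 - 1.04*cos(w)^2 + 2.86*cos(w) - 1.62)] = (-56.5914*cos(w)^2 - 10.6912*cos(w) + 14.7004)*sin(w)/(3.67*cos(w)^3 + 1.04*cos(w)^2 - 2.86*cos(w) + 1.62)^2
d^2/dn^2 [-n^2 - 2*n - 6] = -2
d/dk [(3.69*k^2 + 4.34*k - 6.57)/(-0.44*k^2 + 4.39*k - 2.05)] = (18.1087*k^2 - 20.9106*k + 19.9453)/(0.1936*k^4 - 3.8632*k^3 + 21.0761*k^2 - 17.999*k + 4.2025)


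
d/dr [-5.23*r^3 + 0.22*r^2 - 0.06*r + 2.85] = -15.69*r^2 + 0.44*r - 0.06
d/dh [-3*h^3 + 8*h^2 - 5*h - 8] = -9*h^2 + 16*h - 5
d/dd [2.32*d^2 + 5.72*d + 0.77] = 4.64*d + 5.72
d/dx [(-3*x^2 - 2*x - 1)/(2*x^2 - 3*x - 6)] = (13*x^2 + 40*x + 9)/(4*x^4 - 12*x^3 - 15*x^2 + 36*x + 36)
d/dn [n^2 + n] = 2*n + 1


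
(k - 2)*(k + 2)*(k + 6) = k^3 + 6*k^2 - 4*k - 24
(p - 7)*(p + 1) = p^2 - 6*p - 7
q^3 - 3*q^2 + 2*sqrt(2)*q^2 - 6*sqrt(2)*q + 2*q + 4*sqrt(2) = (q - 2)*(q - 1)*(q + 2*sqrt(2))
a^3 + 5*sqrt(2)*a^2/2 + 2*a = a*(a + sqrt(2)/2)*(a + 2*sqrt(2))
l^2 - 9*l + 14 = (l - 7)*(l - 2)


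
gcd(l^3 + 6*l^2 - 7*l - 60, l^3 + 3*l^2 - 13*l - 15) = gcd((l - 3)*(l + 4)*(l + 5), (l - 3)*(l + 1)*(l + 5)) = l^2 + 2*l - 15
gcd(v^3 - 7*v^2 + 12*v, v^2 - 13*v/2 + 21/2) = v - 3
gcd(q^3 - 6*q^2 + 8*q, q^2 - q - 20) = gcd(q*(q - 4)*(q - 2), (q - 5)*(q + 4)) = 1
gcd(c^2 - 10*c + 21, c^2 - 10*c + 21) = c^2 - 10*c + 21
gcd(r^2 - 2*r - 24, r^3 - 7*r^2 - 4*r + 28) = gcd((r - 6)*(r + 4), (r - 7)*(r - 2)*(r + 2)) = 1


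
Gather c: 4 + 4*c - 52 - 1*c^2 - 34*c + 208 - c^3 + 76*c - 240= -c^3 - c^2 + 46*c - 80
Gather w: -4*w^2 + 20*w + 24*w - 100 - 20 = -4*w^2 + 44*w - 120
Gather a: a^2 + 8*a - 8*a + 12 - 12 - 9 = a^2 - 9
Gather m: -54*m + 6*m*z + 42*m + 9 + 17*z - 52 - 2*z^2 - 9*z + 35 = m*(6*z - 12) - 2*z^2 + 8*z - 8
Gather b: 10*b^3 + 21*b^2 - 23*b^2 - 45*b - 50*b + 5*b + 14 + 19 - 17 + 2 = 10*b^3 - 2*b^2 - 90*b + 18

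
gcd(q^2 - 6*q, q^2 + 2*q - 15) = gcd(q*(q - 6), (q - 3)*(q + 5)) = 1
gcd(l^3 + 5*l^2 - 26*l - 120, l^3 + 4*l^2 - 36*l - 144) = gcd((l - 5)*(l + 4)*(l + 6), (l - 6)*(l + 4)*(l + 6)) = l^2 + 10*l + 24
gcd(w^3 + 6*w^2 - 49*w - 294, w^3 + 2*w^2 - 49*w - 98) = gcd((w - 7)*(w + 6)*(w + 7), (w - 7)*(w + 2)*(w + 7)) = w^2 - 49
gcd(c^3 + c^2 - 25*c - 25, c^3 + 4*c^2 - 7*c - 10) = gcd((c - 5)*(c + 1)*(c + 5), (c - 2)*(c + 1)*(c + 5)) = c^2 + 6*c + 5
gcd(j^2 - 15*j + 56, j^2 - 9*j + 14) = j - 7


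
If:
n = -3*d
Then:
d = -n/3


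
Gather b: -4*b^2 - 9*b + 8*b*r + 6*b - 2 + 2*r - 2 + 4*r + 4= -4*b^2 + b*(8*r - 3) + 6*r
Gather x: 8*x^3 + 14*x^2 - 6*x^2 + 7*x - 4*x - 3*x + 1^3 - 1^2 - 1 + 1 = 8*x^3 + 8*x^2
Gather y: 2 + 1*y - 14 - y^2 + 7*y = -y^2 + 8*y - 12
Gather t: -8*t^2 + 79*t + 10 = -8*t^2 + 79*t + 10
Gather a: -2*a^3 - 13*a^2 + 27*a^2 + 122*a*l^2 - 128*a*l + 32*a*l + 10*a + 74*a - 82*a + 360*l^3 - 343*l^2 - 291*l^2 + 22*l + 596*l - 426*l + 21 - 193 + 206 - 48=-2*a^3 + 14*a^2 + a*(122*l^2 - 96*l + 2) + 360*l^3 - 634*l^2 + 192*l - 14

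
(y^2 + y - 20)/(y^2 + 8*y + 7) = (y^2 + y - 20)/(y^2 + 8*y + 7)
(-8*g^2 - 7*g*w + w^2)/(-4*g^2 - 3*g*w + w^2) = (-8*g + w)/(-4*g + w)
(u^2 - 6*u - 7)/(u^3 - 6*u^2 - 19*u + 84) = (u + 1)/(u^2 + u - 12)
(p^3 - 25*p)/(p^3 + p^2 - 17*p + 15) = p*(p - 5)/(p^2 - 4*p + 3)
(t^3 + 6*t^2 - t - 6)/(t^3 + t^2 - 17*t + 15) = (t^2 + 7*t + 6)/(t^2 + 2*t - 15)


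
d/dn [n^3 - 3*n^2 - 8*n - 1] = 3*n^2 - 6*n - 8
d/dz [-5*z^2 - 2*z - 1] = -10*z - 2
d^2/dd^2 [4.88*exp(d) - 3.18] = 4.88*exp(d)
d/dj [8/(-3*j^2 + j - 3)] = 8*(6*j - 1)/(3*j^2 - j + 3)^2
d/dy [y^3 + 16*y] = 3*y^2 + 16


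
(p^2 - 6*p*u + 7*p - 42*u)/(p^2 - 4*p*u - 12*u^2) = (p + 7)/(p + 2*u)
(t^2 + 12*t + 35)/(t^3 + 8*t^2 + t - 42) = (t + 5)/(t^2 + t - 6)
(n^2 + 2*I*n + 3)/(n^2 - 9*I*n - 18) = (n^2 + 2*I*n + 3)/(n^2 - 9*I*n - 18)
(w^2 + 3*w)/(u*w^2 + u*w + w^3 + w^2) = (w + 3)/(u*w + u + w^2 + w)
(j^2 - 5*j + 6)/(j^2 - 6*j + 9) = (j - 2)/(j - 3)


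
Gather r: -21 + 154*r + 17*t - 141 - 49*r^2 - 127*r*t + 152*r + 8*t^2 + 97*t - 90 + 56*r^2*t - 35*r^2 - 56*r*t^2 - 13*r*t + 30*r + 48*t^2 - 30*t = r^2*(56*t - 84) + r*(-56*t^2 - 140*t + 336) + 56*t^2 + 84*t - 252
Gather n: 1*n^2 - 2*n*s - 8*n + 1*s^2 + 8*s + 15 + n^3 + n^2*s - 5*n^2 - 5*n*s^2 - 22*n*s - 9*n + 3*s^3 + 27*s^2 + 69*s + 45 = n^3 + n^2*(s - 4) + n*(-5*s^2 - 24*s - 17) + 3*s^3 + 28*s^2 + 77*s + 60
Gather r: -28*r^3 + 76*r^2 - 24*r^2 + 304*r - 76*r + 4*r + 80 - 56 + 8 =-28*r^3 + 52*r^2 + 232*r + 32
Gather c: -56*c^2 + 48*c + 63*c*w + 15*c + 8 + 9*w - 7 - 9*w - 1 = -56*c^2 + c*(63*w + 63)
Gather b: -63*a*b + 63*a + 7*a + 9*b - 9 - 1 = 70*a + b*(9 - 63*a) - 10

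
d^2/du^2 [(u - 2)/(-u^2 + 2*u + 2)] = 2*(4*(u - 2)*(u - 1)^2 + (3*u - 4)*(-u^2 + 2*u + 2))/(-u^2 + 2*u + 2)^3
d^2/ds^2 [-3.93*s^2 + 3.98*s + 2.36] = -7.86000000000000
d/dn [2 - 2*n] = -2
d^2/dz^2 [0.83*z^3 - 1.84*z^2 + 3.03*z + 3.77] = 4.98*z - 3.68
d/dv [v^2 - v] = 2*v - 1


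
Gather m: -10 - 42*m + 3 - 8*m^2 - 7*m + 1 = -8*m^2 - 49*m - 6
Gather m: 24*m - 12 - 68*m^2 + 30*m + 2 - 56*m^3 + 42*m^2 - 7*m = -56*m^3 - 26*m^2 + 47*m - 10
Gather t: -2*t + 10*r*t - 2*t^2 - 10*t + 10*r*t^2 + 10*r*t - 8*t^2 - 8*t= t^2*(10*r - 10) + t*(20*r - 20)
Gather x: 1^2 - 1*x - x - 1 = -2*x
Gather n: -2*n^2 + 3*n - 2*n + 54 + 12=-2*n^2 + n + 66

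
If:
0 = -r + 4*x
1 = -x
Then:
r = -4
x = -1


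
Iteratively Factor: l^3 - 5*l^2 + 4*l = (l - 1)*(l^2 - 4*l) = (l - 4)*(l - 1)*(l)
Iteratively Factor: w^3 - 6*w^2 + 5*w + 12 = (w + 1)*(w^2 - 7*w + 12) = (w - 3)*(w + 1)*(w - 4)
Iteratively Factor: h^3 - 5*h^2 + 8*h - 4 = (h - 2)*(h^2 - 3*h + 2) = (h - 2)*(h - 1)*(h - 2)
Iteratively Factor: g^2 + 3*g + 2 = (g + 2)*(g + 1)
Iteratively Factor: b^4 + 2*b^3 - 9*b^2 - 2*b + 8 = (b - 2)*(b^3 + 4*b^2 - b - 4) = (b - 2)*(b + 4)*(b^2 - 1) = (b - 2)*(b - 1)*(b + 4)*(b + 1)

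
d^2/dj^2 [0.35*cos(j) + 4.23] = -0.35*cos(j)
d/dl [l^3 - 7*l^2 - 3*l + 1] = 3*l^2 - 14*l - 3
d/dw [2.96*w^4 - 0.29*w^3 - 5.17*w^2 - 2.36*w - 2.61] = 11.84*w^3 - 0.87*w^2 - 10.34*w - 2.36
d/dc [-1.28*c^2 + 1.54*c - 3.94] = 1.54 - 2.56*c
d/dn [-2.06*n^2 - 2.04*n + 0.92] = -4.12*n - 2.04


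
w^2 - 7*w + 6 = (w - 6)*(w - 1)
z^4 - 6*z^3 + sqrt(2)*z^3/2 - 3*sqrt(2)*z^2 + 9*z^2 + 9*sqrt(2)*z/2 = z*(z - 3)^2*(z + sqrt(2)/2)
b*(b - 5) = b^2 - 5*b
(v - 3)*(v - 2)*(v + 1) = v^3 - 4*v^2 + v + 6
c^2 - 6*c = c*(c - 6)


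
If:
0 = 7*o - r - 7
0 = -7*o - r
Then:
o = 1/2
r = -7/2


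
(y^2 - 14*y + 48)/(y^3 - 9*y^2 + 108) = (y - 8)/(y^2 - 3*y - 18)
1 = 1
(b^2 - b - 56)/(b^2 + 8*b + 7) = (b - 8)/(b + 1)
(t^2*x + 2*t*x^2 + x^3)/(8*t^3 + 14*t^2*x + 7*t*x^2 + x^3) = x*(t + x)/(8*t^2 + 6*t*x + x^2)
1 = 1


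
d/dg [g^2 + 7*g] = 2*g + 7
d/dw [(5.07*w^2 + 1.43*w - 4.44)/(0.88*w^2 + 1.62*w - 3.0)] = (6.955*w^2 - 22.6056*w + 2.9028)/(0.7744*w^4 + 2.8512*w^3 - 2.6556*w^2 - 9.72*w + 9.0)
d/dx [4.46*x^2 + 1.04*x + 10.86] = 8.92*x + 1.04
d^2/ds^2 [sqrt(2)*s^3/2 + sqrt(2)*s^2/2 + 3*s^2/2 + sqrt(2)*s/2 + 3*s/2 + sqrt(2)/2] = 3*sqrt(2)*s + sqrt(2) + 3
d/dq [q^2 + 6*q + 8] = 2*q + 6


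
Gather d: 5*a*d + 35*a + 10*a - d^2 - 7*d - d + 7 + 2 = 45*a - d^2 + d*(5*a - 8) + 9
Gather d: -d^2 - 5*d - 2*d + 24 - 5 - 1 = -d^2 - 7*d + 18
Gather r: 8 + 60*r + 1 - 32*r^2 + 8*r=-32*r^2 + 68*r + 9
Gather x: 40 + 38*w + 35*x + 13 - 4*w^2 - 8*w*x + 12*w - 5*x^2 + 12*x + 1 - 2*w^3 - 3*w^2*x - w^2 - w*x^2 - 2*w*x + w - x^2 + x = -2*w^3 - 5*w^2 + 51*w + x^2*(-w - 6) + x*(-3*w^2 - 10*w + 48) + 54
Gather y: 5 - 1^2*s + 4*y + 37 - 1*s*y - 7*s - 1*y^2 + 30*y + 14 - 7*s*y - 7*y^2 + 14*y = -8*s - 8*y^2 + y*(48 - 8*s) + 56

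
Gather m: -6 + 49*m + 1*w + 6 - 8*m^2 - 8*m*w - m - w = -8*m^2 + m*(48 - 8*w)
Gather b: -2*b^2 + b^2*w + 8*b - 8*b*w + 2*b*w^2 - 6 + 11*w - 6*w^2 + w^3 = b^2*(w - 2) + b*(2*w^2 - 8*w + 8) + w^3 - 6*w^2 + 11*w - 6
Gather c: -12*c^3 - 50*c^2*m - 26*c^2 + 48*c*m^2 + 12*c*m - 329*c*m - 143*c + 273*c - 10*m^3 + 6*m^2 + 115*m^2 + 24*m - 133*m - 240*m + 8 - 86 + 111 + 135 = -12*c^3 + c^2*(-50*m - 26) + c*(48*m^2 - 317*m + 130) - 10*m^3 + 121*m^2 - 349*m + 168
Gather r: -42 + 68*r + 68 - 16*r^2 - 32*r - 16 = -16*r^2 + 36*r + 10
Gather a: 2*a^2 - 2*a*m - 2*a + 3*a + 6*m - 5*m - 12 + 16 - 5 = 2*a^2 + a*(1 - 2*m) + m - 1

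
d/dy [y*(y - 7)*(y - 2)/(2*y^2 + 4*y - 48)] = (y^4 + 4*y^3 - 104*y^2 + 432*y - 336)/(2*(y^4 + 4*y^3 - 44*y^2 - 96*y + 576))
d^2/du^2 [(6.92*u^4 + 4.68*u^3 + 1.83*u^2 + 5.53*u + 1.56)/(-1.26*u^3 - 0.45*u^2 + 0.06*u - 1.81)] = (2.8421709430404e-14*u^8 - 4.35239999999999*u^6 + 41.0121360000001*u^5 + 44.747964*u^4 + 60.716262*u^3 - 109.901814*u^2 - 43.368642*u - 10.661634)/(2.000376*u^9 + 2.14326*u^8 + 0.479682*u^7 + 8.507673*u^6 + 6.134778*u^5 + 0.283419*u^4 + 12.090222*u^3 + 4.442283*u^2 - 0.589698*u + 5.929741)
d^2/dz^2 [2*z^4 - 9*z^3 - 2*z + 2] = 6*z*(4*z - 9)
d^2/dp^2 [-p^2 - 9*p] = -2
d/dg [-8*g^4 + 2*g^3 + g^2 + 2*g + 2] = -32*g^3 + 6*g^2 + 2*g + 2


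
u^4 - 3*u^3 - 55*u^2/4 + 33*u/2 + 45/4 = (u - 5)*(u - 3/2)*(u + 1/2)*(u + 3)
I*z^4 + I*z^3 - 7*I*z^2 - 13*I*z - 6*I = (z - 3)*(z + 1)*(z + 2)*(I*z + I)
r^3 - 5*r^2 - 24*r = r*(r - 8)*(r + 3)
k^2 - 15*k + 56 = (k - 8)*(k - 7)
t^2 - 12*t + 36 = (t - 6)^2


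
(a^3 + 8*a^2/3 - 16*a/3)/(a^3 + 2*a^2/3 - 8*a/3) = (a + 4)/(a + 2)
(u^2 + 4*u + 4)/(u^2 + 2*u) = (u + 2)/u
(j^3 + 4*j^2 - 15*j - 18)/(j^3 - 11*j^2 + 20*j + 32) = (j^2 + 3*j - 18)/(j^2 - 12*j + 32)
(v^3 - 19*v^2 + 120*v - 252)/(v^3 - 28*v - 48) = (v^2 - 13*v + 42)/(v^2 + 6*v + 8)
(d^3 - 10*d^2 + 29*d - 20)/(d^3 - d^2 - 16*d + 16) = (d - 5)/(d + 4)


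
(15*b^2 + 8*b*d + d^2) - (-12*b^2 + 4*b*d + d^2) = 27*b^2 + 4*b*d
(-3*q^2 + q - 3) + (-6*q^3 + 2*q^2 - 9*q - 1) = -6*q^3 - q^2 - 8*q - 4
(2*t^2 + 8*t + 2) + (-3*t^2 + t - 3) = -t^2 + 9*t - 1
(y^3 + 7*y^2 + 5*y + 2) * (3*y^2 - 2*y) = 3*y^5 + 19*y^4 + y^3 - 4*y^2 - 4*y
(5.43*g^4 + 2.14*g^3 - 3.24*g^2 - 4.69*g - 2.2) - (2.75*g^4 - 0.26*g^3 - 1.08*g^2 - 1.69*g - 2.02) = 2.68*g^4 + 2.4*g^3 - 2.16*g^2 - 3.0*g - 0.18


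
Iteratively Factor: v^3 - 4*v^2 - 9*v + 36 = (v + 3)*(v^2 - 7*v + 12) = (v - 4)*(v + 3)*(v - 3)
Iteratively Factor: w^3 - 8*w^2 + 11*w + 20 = (w - 4)*(w^2 - 4*w - 5) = (w - 4)*(w + 1)*(w - 5)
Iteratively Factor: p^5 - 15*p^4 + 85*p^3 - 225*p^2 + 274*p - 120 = (p - 1)*(p^4 - 14*p^3 + 71*p^2 - 154*p + 120) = (p - 3)*(p - 1)*(p^3 - 11*p^2 + 38*p - 40) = (p - 3)*(p - 2)*(p - 1)*(p^2 - 9*p + 20) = (p - 5)*(p - 3)*(p - 2)*(p - 1)*(p - 4)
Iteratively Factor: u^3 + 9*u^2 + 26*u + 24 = (u + 2)*(u^2 + 7*u + 12) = (u + 2)*(u + 4)*(u + 3)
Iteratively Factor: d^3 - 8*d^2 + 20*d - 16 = (d - 4)*(d^2 - 4*d + 4) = (d - 4)*(d - 2)*(d - 2)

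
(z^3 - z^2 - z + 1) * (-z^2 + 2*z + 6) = -z^5 + 3*z^4 + 5*z^3 - 9*z^2 - 4*z + 6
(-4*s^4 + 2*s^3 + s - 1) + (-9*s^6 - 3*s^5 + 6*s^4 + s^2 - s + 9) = -9*s^6 - 3*s^5 + 2*s^4 + 2*s^3 + s^2 + 8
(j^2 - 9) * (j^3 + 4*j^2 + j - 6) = j^5 + 4*j^4 - 8*j^3 - 42*j^2 - 9*j + 54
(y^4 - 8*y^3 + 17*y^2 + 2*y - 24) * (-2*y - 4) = -2*y^5 + 12*y^4 - 2*y^3 - 72*y^2 + 40*y + 96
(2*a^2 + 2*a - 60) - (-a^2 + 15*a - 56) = 3*a^2 - 13*a - 4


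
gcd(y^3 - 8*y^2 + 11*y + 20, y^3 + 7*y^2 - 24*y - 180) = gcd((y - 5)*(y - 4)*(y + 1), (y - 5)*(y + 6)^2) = y - 5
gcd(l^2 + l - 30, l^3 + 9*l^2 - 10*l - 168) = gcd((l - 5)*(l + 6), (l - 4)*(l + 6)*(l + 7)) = l + 6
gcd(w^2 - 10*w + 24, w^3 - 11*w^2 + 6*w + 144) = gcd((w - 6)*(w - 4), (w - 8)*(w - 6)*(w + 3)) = w - 6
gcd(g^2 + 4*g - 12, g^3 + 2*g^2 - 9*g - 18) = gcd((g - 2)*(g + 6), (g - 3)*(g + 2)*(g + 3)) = 1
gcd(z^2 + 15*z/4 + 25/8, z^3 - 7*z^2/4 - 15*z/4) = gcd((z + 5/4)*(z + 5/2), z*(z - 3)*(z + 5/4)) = z + 5/4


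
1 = 1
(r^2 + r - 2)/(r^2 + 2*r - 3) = (r + 2)/(r + 3)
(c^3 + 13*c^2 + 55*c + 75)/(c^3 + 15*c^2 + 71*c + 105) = (c + 5)/(c + 7)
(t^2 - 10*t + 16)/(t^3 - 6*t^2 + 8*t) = (t - 8)/(t*(t - 4))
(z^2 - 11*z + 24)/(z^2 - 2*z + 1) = (z^2 - 11*z + 24)/(z^2 - 2*z + 1)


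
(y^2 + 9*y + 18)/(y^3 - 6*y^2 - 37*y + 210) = (y + 3)/(y^2 - 12*y + 35)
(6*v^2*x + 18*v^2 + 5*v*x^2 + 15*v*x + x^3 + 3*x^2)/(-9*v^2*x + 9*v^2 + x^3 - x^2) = (2*v*x + 6*v + x^2 + 3*x)/(-3*v*x + 3*v + x^2 - x)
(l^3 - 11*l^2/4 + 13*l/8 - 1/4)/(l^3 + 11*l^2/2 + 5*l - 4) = (4*l^2 - 9*l + 2)/(4*(l^2 + 6*l + 8))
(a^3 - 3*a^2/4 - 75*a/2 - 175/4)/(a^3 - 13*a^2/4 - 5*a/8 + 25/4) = 2*(a^2 - 2*a - 35)/(2*a^2 - 9*a + 10)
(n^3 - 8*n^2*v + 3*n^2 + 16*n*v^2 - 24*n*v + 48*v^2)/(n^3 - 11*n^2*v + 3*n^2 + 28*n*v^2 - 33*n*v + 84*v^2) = (-n + 4*v)/(-n + 7*v)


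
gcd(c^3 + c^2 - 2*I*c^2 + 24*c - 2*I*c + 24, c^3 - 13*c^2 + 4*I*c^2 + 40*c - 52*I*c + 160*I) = c + 4*I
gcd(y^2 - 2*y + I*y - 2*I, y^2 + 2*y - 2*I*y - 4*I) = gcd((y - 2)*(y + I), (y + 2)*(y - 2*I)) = 1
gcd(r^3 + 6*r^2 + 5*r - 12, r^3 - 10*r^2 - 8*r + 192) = r + 4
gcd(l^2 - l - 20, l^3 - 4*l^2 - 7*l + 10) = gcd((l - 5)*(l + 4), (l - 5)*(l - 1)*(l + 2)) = l - 5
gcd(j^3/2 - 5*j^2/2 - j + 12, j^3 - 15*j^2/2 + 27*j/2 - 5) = 1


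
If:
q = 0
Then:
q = 0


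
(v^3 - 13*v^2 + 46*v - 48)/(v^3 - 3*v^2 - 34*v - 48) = (v^2 - 5*v + 6)/(v^2 + 5*v + 6)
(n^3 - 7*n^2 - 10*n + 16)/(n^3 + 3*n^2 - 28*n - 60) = (n^2 - 9*n + 8)/(n^2 + n - 30)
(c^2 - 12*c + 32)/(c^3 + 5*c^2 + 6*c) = (c^2 - 12*c + 32)/(c*(c^2 + 5*c + 6))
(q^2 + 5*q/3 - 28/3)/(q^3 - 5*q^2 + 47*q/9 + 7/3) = 3*(q + 4)/(3*q^2 - 8*q - 3)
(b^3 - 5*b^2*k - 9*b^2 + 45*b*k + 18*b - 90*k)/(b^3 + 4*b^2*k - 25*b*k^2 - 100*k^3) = (b^2 - 9*b + 18)/(b^2 + 9*b*k + 20*k^2)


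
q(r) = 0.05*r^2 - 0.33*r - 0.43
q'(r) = 0.1*r - 0.33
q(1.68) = -0.84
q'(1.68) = -0.16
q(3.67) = -0.97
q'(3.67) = 0.04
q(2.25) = -0.92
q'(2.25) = -0.10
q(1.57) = -0.82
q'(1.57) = -0.17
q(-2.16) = 0.52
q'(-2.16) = -0.55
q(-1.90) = 0.38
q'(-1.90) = -0.52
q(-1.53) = 0.19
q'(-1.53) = -0.48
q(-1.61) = 0.23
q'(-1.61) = -0.49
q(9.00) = 0.65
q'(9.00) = 0.57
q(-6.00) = 3.35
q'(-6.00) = -0.93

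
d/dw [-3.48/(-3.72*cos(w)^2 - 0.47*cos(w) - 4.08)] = (25.8912*cos(w) + 1.6356)*sin(w)/(3.72*cos(w)^2 + 0.47*cos(w) + 4.08)^2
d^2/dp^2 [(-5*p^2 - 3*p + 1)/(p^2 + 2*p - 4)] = 2*(7*p^3 - 57*p^2 - 30*p - 96)/(p^6 + 6*p^5 - 40*p^3 + 96*p - 64)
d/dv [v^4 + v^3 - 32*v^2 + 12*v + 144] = 4*v^3 + 3*v^2 - 64*v + 12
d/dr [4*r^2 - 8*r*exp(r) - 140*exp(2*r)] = -8*r*exp(r) + 8*r - 280*exp(2*r) - 8*exp(r)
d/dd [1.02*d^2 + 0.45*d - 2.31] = 2.04*d + 0.45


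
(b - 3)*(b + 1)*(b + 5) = b^3 + 3*b^2 - 13*b - 15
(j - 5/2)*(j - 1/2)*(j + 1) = j^3 - 2*j^2 - 7*j/4 + 5/4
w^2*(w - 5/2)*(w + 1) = w^4 - 3*w^3/2 - 5*w^2/2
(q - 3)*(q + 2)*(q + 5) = q^3 + 4*q^2 - 11*q - 30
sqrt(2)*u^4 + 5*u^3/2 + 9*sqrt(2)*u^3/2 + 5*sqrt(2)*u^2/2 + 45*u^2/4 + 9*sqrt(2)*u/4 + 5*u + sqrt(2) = (u + 1/2)*(u + 4)*(u + sqrt(2))*(sqrt(2)*u + 1/2)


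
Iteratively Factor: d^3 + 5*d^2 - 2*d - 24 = (d + 3)*(d^2 + 2*d - 8) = (d - 2)*(d + 3)*(d + 4)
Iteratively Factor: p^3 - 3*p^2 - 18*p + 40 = (p - 2)*(p^2 - p - 20) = (p - 5)*(p - 2)*(p + 4)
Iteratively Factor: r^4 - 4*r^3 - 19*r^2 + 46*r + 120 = (r + 2)*(r^3 - 6*r^2 - 7*r + 60) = (r - 4)*(r + 2)*(r^2 - 2*r - 15) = (r - 5)*(r - 4)*(r + 2)*(r + 3)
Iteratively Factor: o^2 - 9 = (o + 3)*(o - 3)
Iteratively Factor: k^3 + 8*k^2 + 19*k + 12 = (k + 3)*(k^2 + 5*k + 4) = (k + 3)*(k + 4)*(k + 1)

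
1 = 1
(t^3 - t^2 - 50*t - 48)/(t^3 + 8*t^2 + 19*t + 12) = (t^2 - 2*t - 48)/(t^2 + 7*t + 12)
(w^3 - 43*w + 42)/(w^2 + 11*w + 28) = (w^2 - 7*w + 6)/(w + 4)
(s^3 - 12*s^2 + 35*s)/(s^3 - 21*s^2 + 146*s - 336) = s*(s - 5)/(s^2 - 14*s + 48)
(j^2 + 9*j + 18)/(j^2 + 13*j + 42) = (j + 3)/(j + 7)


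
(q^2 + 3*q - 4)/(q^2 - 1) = (q + 4)/(q + 1)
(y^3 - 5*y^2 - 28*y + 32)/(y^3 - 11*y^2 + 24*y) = (y^2 + 3*y - 4)/(y*(y - 3))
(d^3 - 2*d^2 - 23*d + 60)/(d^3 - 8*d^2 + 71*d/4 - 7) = 4*(d^2 + 2*d - 15)/(4*d^2 - 16*d + 7)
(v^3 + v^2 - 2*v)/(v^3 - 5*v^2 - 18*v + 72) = v*(v^2 + v - 2)/(v^3 - 5*v^2 - 18*v + 72)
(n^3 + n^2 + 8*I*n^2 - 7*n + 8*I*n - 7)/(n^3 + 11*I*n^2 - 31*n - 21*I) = (n + 1)/(n + 3*I)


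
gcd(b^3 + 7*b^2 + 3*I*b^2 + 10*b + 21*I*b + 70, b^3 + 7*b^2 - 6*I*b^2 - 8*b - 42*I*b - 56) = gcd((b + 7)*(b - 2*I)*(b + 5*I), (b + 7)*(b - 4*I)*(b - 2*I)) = b^2 + b*(7 - 2*I) - 14*I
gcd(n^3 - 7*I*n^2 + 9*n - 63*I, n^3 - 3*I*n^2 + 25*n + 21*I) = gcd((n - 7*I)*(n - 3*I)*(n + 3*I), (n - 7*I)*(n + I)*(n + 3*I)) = n^2 - 4*I*n + 21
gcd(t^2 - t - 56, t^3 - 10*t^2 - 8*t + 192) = t - 8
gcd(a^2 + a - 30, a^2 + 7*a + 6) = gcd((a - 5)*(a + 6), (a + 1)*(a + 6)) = a + 6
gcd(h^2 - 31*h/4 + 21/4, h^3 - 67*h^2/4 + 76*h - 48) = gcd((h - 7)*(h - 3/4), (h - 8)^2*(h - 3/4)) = h - 3/4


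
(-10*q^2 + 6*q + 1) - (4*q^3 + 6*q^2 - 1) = -4*q^3 - 16*q^2 + 6*q + 2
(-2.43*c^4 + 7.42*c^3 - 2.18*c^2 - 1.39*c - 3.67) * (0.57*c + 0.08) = -1.3851*c^5 + 4.035*c^4 - 0.649*c^3 - 0.9667*c^2 - 2.2031*c - 0.2936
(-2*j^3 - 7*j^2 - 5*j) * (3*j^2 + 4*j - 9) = -6*j^5 - 29*j^4 - 25*j^3 + 43*j^2 + 45*j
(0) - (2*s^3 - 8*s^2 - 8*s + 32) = -2*s^3 + 8*s^2 + 8*s - 32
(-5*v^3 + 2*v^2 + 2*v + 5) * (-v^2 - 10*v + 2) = 5*v^5 + 48*v^4 - 32*v^3 - 21*v^2 - 46*v + 10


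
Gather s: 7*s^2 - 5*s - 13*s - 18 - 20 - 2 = 7*s^2 - 18*s - 40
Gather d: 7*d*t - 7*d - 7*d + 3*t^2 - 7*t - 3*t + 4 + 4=d*(7*t - 14) + 3*t^2 - 10*t + 8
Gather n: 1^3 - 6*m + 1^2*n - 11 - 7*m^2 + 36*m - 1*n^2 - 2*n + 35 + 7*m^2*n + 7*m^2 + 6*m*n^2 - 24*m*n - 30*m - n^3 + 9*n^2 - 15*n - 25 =-n^3 + n^2*(6*m + 8) + n*(7*m^2 - 24*m - 16)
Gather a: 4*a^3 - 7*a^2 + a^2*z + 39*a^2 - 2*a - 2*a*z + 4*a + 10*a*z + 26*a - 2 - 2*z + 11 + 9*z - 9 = 4*a^3 + a^2*(z + 32) + a*(8*z + 28) + 7*z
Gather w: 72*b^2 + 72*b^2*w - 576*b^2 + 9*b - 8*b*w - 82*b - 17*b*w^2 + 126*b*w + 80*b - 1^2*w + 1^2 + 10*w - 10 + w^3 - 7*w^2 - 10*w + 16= -504*b^2 + 7*b + w^3 + w^2*(-17*b - 7) + w*(72*b^2 + 118*b - 1) + 7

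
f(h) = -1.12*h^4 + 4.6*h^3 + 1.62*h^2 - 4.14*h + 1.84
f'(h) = -4.48*h^3 + 13.8*h^2 + 3.24*h - 4.14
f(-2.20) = -56.43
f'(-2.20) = 103.23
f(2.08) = 20.67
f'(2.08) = 21.99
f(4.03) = 17.12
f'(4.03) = -60.18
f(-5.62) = -1857.53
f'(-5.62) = 1208.74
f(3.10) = 38.18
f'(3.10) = 5.06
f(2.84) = 35.66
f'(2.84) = 13.75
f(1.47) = 8.64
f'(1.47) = 16.21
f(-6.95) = -4048.48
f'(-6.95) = 2143.86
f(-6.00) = -2360.12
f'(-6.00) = 1440.90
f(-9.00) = -10531.40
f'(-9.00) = 4350.42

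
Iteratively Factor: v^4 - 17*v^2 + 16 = (v - 1)*(v^3 + v^2 - 16*v - 16) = (v - 1)*(v + 4)*(v^2 - 3*v - 4) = (v - 4)*(v - 1)*(v + 4)*(v + 1)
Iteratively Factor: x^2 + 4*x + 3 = (x + 1)*(x + 3)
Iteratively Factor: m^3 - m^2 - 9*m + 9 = (m - 1)*(m^2 - 9) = (m - 1)*(m + 3)*(m - 3)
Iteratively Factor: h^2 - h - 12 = (h + 3)*(h - 4)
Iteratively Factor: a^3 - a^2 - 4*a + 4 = (a - 2)*(a^2 + a - 2) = (a - 2)*(a - 1)*(a + 2)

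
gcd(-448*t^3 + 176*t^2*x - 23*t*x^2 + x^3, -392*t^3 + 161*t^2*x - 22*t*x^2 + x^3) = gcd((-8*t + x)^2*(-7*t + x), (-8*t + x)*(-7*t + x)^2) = 56*t^2 - 15*t*x + x^2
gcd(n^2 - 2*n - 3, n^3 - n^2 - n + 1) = n + 1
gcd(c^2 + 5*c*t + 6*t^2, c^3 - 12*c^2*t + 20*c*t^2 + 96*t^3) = c + 2*t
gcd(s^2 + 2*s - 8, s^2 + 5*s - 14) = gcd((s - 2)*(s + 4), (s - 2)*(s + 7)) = s - 2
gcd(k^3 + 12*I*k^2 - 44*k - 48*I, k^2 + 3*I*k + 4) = k + 4*I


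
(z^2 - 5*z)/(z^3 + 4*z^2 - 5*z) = (z - 5)/(z^2 + 4*z - 5)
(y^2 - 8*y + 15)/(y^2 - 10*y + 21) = (y - 5)/(y - 7)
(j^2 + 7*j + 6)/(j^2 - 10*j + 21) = (j^2 + 7*j + 6)/(j^2 - 10*j + 21)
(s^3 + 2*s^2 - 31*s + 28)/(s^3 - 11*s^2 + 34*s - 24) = (s + 7)/(s - 6)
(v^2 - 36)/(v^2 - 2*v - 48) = (v - 6)/(v - 8)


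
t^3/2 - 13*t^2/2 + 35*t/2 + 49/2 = (t/2 + 1/2)*(t - 7)^2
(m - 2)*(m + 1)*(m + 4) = m^3 + 3*m^2 - 6*m - 8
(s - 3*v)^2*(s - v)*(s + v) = s^4 - 6*s^3*v + 8*s^2*v^2 + 6*s*v^3 - 9*v^4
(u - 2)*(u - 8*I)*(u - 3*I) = u^3 - 2*u^2 - 11*I*u^2 - 24*u + 22*I*u + 48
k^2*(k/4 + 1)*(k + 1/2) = k^4/4 + 9*k^3/8 + k^2/2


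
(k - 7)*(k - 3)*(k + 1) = k^3 - 9*k^2 + 11*k + 21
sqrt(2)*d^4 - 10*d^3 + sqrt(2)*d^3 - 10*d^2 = d^2*(d - 5*sqrt(2))*(sqrt(2)*d + sqrt(2))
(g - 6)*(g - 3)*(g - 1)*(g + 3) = g^4 - 7*g^3 - 3*g^2 + 63*g - 54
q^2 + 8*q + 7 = (q + 1)*(q + 7)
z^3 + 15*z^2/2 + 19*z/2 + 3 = (z + 1/2)*(z + 1)*(z + 6)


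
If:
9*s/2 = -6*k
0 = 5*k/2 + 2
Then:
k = -4/5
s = 16/15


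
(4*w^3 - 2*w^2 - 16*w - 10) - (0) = 4*w^3 - 2*w^2 - 16*w - 10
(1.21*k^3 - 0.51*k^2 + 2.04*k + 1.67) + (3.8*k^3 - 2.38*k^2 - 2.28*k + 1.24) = 5.01*k^3 - 2.89*k^2 - 0.24*k + 2.91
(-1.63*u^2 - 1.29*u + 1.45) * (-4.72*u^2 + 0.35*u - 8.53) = 7.6936*u^4 + 5.5183*u^3 + 6.6084*u^2 + 11.5112*u - 12.3685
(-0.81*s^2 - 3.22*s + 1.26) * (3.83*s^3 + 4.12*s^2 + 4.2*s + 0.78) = -3.1023*s^5 - 15.6698*s^4 - 11.8426*s^3 - 8.9646*s^2 + 2.7804*s + 0.9828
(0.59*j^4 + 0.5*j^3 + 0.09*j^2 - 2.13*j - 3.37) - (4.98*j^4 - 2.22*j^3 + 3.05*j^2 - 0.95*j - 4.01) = -4.39*j^4 + 2.72*j^3 - 2.96*j^2 - 1.18*j + 0.64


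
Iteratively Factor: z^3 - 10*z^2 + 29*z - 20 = (z - 1)*(z^2 - 9*z + 20) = (z - 4)*(z - 1)*(z - 5)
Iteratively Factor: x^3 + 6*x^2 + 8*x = (x)*(x^2 + 6*x + 8) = x*(x + 4)*(x + 2)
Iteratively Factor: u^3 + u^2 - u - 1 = (u + 1)*(u^2 - 1) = (u - 1)*(u + 1)*(u + 1)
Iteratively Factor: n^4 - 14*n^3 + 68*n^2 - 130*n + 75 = (n - 3)*(n^3 - 11*n^2 + 35*n - 25) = (n - 3)*(n - 1)*(n^2 - 10*n + 25) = (n - 5)*(n - 3)*(n - 1)*(n - 5)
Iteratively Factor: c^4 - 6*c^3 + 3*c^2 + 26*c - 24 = (c - 4)*(c^3 - 2*c^2 - 5*c + 6) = (c - 4)*(c - 1)*(c^2 - c - 6) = (c - 4)*(c - 3)*(c - 1)*(c + 2)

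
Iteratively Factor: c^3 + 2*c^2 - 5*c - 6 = (c + 3)*(c^2 - c - 2) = (c - 2)*(c + 3)*(c + 1)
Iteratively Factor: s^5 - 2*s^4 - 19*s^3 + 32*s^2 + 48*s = (s - 4)*(s^4 + 2*s^3 - 11*s^2 - 12*s) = (s - 4)*(s - 3)*(s^3 + 5*s^2 + 4*s) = (s - 4)*(s - 3)*(s + 1)*(s^2 + 4*s) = (s - 4)*(s - 3)*(s + 1)*(s + 4)*(s)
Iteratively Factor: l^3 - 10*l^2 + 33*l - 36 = (l - 3)*(l^2 - 7*l + 12) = (l - 4)*(l - 3)*(l - 3)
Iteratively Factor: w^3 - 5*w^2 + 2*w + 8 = (w + 1)*(w^2 - 6*w + 8) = (w - 2)*(w + 1)*(w - 4)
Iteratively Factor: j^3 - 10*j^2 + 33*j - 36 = (j - 4)*(j^2 - 6*j + 9) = (j - 4)*(j - 3)*(j - 3)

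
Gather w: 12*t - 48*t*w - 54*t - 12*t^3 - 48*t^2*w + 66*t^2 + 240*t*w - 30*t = -12*t^3 + 66*t^2 - 72*t + w*(-48*t^2 + 192*t)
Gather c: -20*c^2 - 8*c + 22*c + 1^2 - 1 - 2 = -20*c^2 + 14*c - 2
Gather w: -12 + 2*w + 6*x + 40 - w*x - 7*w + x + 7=w*(-x - 5) + 7*x + 35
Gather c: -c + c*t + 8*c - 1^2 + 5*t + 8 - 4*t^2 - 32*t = c*(t + 7) - 4*t^2 - 27*t + 7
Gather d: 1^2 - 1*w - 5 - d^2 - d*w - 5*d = -d^2 + d*(-w - 5) - w - 4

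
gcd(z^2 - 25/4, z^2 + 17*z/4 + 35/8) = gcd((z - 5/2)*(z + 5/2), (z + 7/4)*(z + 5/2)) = z + 5/2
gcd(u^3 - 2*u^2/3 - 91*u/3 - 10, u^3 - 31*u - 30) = u^2 - u - 30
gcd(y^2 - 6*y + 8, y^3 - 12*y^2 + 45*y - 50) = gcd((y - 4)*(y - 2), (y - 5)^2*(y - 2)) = y - 2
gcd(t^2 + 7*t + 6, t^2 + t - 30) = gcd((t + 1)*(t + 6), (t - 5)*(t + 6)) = t + 6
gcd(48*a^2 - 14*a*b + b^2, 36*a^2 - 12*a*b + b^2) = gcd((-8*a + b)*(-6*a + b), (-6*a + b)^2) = 6*a - b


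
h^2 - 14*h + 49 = (h - 7)^2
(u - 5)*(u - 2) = u^2 - 7*u + 10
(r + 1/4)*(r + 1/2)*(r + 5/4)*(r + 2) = r^4 + 4*r^3 + 81*r^2/16 + 73*r/32 + 5/16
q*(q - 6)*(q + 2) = q^3 - 4*q^2 - 12*q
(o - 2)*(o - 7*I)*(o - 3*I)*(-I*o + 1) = -I*o^4 - 9*o^3 + 2*I*o^3 + 18*o^2 + 11*I*o^2 - 21*o - 22*I*o + 42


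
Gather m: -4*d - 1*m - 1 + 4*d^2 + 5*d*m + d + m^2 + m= 4*d^2 + 5*d*m - 3*d + m^2 - 1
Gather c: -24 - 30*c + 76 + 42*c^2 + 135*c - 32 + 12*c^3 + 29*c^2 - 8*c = 12*c^3 + 71*c^2 + 97*c + 20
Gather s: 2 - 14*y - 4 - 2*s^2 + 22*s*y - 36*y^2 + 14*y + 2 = -2*s^2 + 22*s*y - 36*y^2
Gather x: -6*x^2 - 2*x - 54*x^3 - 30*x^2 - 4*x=-54*x^3 - 36*x^2 - 6*x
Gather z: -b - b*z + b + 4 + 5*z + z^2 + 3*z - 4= z^2 + z*(8 - b)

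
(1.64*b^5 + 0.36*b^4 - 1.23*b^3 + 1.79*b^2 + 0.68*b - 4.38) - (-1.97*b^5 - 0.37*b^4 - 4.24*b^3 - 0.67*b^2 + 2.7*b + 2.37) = 3.61*b^5 + 0.73*b^4 + 3.01*b^3 + 2.46*b^2 - 2.02*b - 6.75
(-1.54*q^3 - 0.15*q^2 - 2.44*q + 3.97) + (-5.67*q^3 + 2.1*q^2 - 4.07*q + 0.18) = -7.21*q^3 + 1.95*q^2 - 6.51*q + 4.15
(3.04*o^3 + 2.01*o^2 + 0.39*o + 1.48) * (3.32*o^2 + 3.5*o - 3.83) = 10.0928*o^5 + 17.3132*o^4 - 3.3134*o^3 - 1.4197*o^2 + 3.6863*o - 5.6684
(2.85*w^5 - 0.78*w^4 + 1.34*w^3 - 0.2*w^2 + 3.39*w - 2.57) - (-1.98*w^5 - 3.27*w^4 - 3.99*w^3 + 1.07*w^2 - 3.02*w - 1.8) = 4.83*w^5 + 2.49*w^4 + 5.33*w^3 - 1.27*w^2 + 6.41*w - 0.77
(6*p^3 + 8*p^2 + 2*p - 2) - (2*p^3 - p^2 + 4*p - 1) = 4*p^3 + 9*p^2 - 2*p - 1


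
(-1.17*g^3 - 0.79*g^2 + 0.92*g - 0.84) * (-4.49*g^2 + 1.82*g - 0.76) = 5.2533*g^5 + 1.4177*g^4 - 4.6794*g^3 + 6.0464*g^2 - 2.228*g + 0.6384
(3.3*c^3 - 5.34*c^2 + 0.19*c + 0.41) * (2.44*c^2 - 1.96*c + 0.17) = 8.052*c^5 - 19.4976*c^4 + 11.491*c^3 - 0.2798*c^2 - 0.7713*c + 0.0697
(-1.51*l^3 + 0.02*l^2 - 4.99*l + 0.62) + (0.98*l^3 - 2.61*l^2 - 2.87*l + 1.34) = -0.53*l^3 - 2.59*l^2 - 7.86*l + 1.96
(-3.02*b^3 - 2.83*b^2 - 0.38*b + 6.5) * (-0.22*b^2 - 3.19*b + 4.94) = 0.6644*b^5 + 10.2564*b^4 - 5.8075*b^3 - 14.198*b^2 - 22.6122*b + 32.11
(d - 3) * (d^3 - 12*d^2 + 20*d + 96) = d^4 - 15*d^3 + 56*d^2 + 36*d - 288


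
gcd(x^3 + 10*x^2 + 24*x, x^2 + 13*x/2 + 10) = x + 4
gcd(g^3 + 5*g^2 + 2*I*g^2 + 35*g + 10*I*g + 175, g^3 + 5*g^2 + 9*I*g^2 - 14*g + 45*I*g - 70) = g^2 + g*(5 + 7*I) + 35*I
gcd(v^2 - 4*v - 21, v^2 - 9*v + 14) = v - 7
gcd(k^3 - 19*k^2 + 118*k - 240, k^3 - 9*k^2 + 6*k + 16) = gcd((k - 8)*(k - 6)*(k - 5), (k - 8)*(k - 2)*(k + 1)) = k - 8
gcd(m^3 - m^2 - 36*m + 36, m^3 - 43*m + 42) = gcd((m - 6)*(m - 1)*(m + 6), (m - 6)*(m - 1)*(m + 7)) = m^2 - 7*m + 6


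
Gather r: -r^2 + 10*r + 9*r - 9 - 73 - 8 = -r^2 + 19*r - 90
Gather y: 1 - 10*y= 1 - 10*y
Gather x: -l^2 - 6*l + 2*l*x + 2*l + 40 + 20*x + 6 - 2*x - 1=-l^2 - 4*l + x*(2*l + 18) + 45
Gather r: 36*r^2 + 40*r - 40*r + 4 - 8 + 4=36*r^2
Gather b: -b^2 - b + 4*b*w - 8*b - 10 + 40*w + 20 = -b^2 + b*(4*w - 9) + 40*w + 10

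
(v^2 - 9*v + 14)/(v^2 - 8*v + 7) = (v - 2)/(v - 1)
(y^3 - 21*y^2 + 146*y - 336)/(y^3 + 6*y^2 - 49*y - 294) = (y^2 - 14*y + 48)/(y^2 + 13*y + 42)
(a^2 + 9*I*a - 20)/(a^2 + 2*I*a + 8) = (a + 5*I)/(a - 2*I)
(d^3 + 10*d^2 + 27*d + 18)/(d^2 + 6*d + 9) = (d^2 + 7*d + 6)/(d + 3)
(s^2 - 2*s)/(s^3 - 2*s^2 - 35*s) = (2 - s)/(-s^2 + 2*s + 35)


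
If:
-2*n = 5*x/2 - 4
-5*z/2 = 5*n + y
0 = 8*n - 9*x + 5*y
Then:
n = -125*z/98 - 72/49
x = 50*z/49 + 136/49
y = 190*z/49 + 360/49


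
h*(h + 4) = h^2 + 4*h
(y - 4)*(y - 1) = y^2 - 5*y + 4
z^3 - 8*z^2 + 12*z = z*(z - 6)*(z - 2)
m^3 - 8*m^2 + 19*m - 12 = (m - 4)*(m - 3)*(m - 1)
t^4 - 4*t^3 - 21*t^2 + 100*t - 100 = (t - 5)*(t - 2)^2*(t + 5)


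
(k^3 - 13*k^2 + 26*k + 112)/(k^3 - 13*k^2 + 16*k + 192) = (k^2 - 5*k - 14)/(k^2 - 5*k - 24)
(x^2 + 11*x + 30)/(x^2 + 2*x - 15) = (x + 6)/(x - 3)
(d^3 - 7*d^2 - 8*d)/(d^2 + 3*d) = (d^2 - 7*d - 8)/(d + 3)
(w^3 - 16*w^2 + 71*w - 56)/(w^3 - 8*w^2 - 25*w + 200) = (w^2 - 8*w + 7)/(w^2 - 25)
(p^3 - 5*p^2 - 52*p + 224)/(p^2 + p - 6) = (p^3 - 5*p^2 - 52*p + 224)/(p^2 + p - 6)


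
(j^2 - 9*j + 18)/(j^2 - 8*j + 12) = (j - 3)/(j - 2)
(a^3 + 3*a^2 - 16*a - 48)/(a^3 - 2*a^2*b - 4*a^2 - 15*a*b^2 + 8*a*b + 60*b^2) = (a^2 + 7*a + 12)/(a^2 - 2*a*b - 15*b^2)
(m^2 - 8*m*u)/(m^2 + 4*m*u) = (m - 8*u)/(m + 4*u)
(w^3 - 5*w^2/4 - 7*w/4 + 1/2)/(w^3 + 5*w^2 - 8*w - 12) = (w - 1/4)/(w + 6)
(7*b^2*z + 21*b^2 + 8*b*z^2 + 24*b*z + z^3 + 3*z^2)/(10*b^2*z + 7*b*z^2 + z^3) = (7*b^2*z + 21*b^2 + 8*b*z^2 + 24*b*z + z^3 + 3*z^2)/(z*(10*b^2 + 7*b*z + z^2))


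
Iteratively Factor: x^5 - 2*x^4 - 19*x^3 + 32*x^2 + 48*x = (x - 4)*(x^4 + 2*x^3 - 11*x^2 - 12*x) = (x - 4)*(x + 4)*(x^3 - 2*x^2 - 3*x) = x*(x - 4)*(x + 4)*(x^2 - 2*x - 3) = x*(x - 4)*(x - 3)*(x + 4)*(x + 1)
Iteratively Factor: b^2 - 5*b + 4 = (b - 1)*(b - 4)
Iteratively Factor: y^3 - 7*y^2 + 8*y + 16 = (y + 1)*(y^2 - 8*y + 16) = (y - 4)*(y + 1)*(y - 4)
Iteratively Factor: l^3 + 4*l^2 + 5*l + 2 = (l + 2)*(l^2 + 2*l + 1) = (l + 1)*(l + 2)*(l + 1)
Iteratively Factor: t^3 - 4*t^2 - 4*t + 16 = (t - 2)*(t^2 - 2*t - 8) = (t - 2)*(t + 2)*(t - 4)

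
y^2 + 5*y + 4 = (y + 1)*(y + 4)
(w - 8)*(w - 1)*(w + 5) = w^3 - 4*w^2 - 37*w + 40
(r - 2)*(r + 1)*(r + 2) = r^3 + r^2 - 4*r - 4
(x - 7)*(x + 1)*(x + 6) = x^3 - 43*x - 42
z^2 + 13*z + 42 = (z + 6)*(z + 7)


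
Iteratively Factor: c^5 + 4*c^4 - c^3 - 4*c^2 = (c)*(c^4 + 4*c^3 - c^2 - 4*c) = c^2*(c^3 + 4*c^2 - c - 4) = c^2*(c + 1)*(c^2 + 3*c - 4) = c^2*(c - 1)*(c + 1)*(c + 4)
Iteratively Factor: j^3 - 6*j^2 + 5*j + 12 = (j - 4)*(j^2 - 2*j - 3) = (j - 4)*(j + 1)*(j - 3)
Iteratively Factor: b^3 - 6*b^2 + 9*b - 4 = (b - 1)*(b^2 - 5*b + 4) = (b - 4)*(b - 1)*(b - 1)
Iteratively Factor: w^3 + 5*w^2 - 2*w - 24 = (w + 3)*(w^2 + 2*w - 8) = (w + 3)*(w + 4)*(w - 2)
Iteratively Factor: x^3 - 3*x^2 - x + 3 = (x + 1)*(x^2 - 4*x + 3) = (x - 1)*(x + 1)*(x - 3)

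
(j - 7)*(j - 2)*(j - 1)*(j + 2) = j^4 - 8*j^3 + 3*j^2 + 32*j - 28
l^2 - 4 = (l - 2)*(l + 2)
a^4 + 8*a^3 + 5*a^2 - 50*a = a*(a - 2)*(a + 5)^2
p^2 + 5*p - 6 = (p - 1)*(p + 6)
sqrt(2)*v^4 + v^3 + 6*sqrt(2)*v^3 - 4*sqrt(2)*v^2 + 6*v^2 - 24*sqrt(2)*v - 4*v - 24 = (v - 2)*(v + 2)*(v + 6)*(sqrt(2)*v + 1)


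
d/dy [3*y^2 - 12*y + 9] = 6*y - 12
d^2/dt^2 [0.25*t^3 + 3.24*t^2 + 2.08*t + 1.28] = 1.5*t + 6.48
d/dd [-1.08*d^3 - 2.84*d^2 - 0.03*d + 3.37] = -3.24*d^2 - 5.68*d - 0.03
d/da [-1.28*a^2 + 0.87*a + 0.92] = 0.87 - 2.56*a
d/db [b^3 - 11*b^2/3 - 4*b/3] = 3*b^2 - 22*b/3 - 4/3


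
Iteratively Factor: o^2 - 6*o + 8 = (o - 2)*(o - 4)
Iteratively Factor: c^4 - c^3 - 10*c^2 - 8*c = (c + 2)*(c^3 - 3*c^2 - 4*c) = c*(c + 2)*(c^2 - 3*c - 4) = c*(c + 1)*(c + 2)*(c - 4)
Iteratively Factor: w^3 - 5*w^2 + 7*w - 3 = (w - 1)*(w^2 - 4*w + 3) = (w - 1)^2*(w - 3)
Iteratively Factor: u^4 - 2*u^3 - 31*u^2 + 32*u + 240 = (u + 4)*(u^3 - 6*u^2 - 7*u + 60) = (u - 5)*(u + 4)*(u^2 - u - 12) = (u - 5)*(u - 4)*(u + 4)*(u + 3)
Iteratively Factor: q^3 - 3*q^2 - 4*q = (q)*(q^2 - 3*q - 4) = q*(q + 1)*(q - 4)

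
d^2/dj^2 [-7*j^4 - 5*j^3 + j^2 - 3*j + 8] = -84*j^2 - 30*j + 2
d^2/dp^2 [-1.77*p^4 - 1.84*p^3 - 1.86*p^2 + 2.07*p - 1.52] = -21.24*p^2 - 11.04*p - 3.72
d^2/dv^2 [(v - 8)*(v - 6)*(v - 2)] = 6*v - 32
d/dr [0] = 0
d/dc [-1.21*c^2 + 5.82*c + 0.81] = 5.82 - 2.42*c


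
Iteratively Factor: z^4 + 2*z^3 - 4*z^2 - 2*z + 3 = (z - 1)*(z^3 + 3*z^2 - z - 3) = (z - 1)*(z + 3)*(z^2 - 1) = (z - 1)^2*(z + 3)*(z + 1)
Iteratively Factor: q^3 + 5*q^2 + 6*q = (q + 2)*(q^2 + 3*q) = q*(q + 2)*(q + 3)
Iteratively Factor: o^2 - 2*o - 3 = (o + 1)*(o - 3)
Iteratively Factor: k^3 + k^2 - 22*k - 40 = (k + 2)*(k^2 - k - 20) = (k + 2)*(k + 4)*(k - 5)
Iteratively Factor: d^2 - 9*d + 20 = (d - 5)*(d - 4)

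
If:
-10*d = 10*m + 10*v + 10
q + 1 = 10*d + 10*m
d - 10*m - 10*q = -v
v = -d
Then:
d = 6/5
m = -1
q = 1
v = -6/5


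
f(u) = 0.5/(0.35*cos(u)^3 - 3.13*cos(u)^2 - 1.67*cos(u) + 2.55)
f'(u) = 0.5*(1.05*sin(u)*cos(u)^2 - 6.26*sin(u)*cos(u) - 1.67*sin(u))/(0.35*cos(u)^3 - 3.13*cos(u)^2 - 1.67*cos(u) + 2.55)^2 = (0.525*cos(u)^2 - 3.13*cos(u) - 0.835)*sin(u)/(0.35*cos(u)^3 - 3.13*cos(u)^2 - 1.67*cos(u) + 2.55)^2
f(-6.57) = -0.31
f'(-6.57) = 0.36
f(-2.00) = 0.19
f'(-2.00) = -0.07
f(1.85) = 0.18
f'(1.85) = 0.01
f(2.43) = 0.27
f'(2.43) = 0.34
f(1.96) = 0.18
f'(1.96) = 0.05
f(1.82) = 0.18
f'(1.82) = -0.00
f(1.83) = 0.18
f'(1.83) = 0.00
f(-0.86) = 2.22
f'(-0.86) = 39.63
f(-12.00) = -0.57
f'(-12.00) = -2.16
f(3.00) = 0.63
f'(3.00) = 0.62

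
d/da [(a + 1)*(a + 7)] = 2*a + 8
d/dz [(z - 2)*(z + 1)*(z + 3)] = 3*z^2 + 4*z - 5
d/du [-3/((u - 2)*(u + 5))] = 3*(2*u + 3)/((u - 2)^2*(u + 5)^2)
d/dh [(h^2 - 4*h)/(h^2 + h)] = 5/(h^2 + 2*h + 1)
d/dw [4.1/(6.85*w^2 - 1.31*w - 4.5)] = (5.371 - 56.17*w)/(-6.85*w^2 + 1.31*w + 4.5)^2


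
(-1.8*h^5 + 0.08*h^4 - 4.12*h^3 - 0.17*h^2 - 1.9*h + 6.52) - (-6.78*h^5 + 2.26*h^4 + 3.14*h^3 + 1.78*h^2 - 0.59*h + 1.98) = 4.98*h^5 - 2.18*h^4 - 7.26*h^3 - 1.95*h^2 - 1.31*h + 4.54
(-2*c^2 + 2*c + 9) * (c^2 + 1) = -2*c^4 + 2*c^3 + 7*c^2 + 2*c + 9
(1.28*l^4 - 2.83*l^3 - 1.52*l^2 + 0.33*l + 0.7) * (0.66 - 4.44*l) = -5.6832*l^5 + 13.41*l^4 + 4.881*l^3 - 2.4684*l^2 - 2.8902*l + 0.462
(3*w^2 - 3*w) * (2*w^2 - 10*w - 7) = 6*w^4 - 36*w^3 + 9*w^2 + 21*w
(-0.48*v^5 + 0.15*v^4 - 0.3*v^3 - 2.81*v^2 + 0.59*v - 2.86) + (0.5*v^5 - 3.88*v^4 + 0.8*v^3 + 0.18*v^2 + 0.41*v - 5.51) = 0.02*v^5 - 3.73*v^4 + 0.5*v^3 - 2.63*v^2 + 1.0*v - 8.37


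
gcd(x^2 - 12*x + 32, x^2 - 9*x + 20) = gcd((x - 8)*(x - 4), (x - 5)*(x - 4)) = x - 4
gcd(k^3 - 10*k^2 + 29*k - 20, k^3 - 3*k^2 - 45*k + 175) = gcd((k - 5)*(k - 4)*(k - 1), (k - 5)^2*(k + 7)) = k - 5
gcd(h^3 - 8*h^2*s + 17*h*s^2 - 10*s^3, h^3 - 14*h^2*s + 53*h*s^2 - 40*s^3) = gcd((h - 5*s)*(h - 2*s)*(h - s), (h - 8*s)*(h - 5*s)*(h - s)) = h^2 - 6*h*s + 5*s^2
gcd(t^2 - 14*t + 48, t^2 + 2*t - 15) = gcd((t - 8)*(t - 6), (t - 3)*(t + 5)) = 1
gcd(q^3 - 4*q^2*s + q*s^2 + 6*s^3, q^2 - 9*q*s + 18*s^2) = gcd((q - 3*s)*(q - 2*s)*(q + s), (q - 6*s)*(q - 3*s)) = q - 3*s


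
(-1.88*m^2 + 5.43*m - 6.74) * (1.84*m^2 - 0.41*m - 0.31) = -3.4592*m^4 + 10.762*m^3 - 14.0451*m^2 + 1.0801*m + 2.0894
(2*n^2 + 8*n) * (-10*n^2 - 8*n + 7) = -20*n^4 - 96*n^3 - 50*n^2 + 56*n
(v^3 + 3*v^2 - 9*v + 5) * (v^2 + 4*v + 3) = v^5 + 7*v^4 + 6*v^3 - 22*v^2 - 7*v + 15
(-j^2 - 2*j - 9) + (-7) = -j^2 - 2*j - 16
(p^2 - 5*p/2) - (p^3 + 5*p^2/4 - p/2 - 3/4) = -p^3 - p^2/4 - 2*p + 3/4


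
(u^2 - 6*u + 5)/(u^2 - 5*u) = (u - 1)/u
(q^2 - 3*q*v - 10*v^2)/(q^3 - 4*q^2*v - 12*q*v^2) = (q - 5*v)/(q*(q - 6*v))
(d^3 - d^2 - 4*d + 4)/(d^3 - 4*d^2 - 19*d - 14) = (d^2 - 3*d + 2)/(d^2 - 6*d - 7)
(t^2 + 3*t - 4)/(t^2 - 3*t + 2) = (t + 4)/(t - 2)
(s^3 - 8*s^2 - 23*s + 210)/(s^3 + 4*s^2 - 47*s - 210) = (s - 6)/(s + 6)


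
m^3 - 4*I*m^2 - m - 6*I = (m - 3*I)*(m - 2*I)*(m + I)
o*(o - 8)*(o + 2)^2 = o^4 - 4*o^3 - 28*o^2 - 32*o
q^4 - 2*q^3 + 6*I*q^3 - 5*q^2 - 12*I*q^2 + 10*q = q*(q - 2)*(q + I)*(q + 5*I)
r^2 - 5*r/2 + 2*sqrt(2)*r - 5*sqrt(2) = (r - 5/2)*(r + 2*sqrt(2))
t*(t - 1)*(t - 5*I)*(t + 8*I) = t^4 - t^3 + 3*I*t^3 + 40*t^2 - 3*I*t^2 - 40*t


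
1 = 1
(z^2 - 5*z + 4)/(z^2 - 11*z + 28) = (z - 1)/(z - 7)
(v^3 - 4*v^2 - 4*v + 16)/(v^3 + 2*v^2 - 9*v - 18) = (v^2 - 6*v + 8)/(v^2 - 9)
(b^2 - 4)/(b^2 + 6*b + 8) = (b - 2)/(b + 4)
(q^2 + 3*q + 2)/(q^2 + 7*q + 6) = (q + 2)/(q + 6)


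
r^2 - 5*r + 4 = (r - 4)*(r - 1)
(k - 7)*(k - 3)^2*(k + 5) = k^4 - 8*k^3 - 14*k^2 + 192*k - 315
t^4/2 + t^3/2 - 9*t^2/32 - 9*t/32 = t*(t/2 + 1/2)*(t - 3/4)*(t + 3/4)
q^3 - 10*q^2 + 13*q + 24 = (q - 8)*(q - 3)*(q + 1)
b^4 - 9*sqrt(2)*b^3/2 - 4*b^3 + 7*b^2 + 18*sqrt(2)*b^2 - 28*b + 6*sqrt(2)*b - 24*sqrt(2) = (b - 4)*(b - 3*sqrt(2))*(b - 2*sqrt(2))*(b + sqrt(2)/2)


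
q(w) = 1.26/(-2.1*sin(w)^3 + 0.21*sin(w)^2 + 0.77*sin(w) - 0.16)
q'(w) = 1.26*(6.3*sin(w)^2*cos(w) - 0.42*sin(w)*cos(w) - 0.77*cos(w))/(-2.1*sin(w)^3 + 0.21*sin(w)^2 + 0.77*sin(w) - 0.16)^2 = (7.938*sin(w)^2 - 0.5292*sin(w) - 0.9702)*cos(w)/(2.1*sin(w)^3 - 0.21*sin(w)^2 - 0.77*sin(w) + 0.16)^2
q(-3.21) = -11.77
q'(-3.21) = 84.37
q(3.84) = -125.90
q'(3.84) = -20277.79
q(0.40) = 26.42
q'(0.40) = 11.14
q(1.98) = -1.40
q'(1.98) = -2.58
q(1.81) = -1.11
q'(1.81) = -1.10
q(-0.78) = 9.49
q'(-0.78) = 134.13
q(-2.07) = 1.69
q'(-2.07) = -4.82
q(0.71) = -8.37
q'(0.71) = 68.92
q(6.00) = -4.03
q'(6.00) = -1.99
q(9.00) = 27.39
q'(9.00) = -68.83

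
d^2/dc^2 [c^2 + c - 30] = 2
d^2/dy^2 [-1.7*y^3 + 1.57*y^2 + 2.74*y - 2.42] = 3.14 - 10.2*y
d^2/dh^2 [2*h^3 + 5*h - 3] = 12*h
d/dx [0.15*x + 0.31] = 0.150000000000000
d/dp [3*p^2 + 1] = 6*p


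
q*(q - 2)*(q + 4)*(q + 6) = q^4 + 8*q^3 + 4*q^2 - 48*q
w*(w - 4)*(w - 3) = w^3 - 7*w^2 + 12*w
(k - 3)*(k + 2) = k^2 - k - 6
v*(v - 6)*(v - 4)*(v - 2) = v^4 - 12*v^3 + 44*v^2 - 48*v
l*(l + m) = l^2 + l*m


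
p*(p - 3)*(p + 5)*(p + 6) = p^4 + 8*p^3 - 3*p^2 - 90*p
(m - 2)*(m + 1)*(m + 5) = m^3 + 4*m^2 - 7*m - 10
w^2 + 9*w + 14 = (w + 2)*(w + 7)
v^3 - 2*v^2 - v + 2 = (v - 2)*(v - 1)*(v + 1)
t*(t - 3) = t^2 - 3*t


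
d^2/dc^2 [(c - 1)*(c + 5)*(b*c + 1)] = 6*b*c + 8*b + 2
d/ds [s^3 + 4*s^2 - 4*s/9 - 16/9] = 3*s^2 + 8*s - 4/9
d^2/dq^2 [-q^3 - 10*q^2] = -6*q - 20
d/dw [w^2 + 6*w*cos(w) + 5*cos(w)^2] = -6*w*sin(w) + 2*w - 5*sin(2*w) + 6*cos(w)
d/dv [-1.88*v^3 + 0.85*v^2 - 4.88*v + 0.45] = -5.64*v^2 + 1.7*v - 4.88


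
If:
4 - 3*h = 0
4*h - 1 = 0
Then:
No Solution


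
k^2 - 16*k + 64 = (k - 8)^2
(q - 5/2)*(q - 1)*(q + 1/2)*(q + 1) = q^4 - 2*q^3 - 9*q^2/4 + 2*q + 5/4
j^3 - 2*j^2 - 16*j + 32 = (j - 4)*(j - 2)*(j + 4)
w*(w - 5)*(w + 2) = w^3 - 3*w^2 - 10*w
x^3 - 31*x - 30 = (x - 6)*(x + 1)*(x + 5)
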